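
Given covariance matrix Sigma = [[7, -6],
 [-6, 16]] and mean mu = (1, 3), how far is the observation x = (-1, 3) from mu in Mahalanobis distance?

Step 1 — centre the observation: (x - mu) = (-2, 0).

Step 2 — invert Sigma. det(Sigma) = 7·16 - (-6)² = 76.
  Sigma^{-1} = (1/det) · [[d, -b], [-b, a]] = [[0.2105, 0.0789],
 [0.0789, 0.0921]].

Step 3 — form the quadratic (x - mu)^T · Sigma^{-1} · (x - mu):
  Sigma^{-1} · (x - mu) = (-0.4211, -0.1579).
  (x - mu)^T · [Sigma^{-1} · (x - mu)] = (-2)·(-0.4211) + (0)·(-0.1579) = 0.8421.

Step 4 — take square root: d = √(0.8421) ≈ 0.9177.

d(x, mu) = √(0.8421) ≈ 0.9177


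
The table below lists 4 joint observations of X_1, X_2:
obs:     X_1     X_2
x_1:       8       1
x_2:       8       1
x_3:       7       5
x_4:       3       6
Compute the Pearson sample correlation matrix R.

Step 1 — column means:
  mean(X_1) = (8 + 8 + 7 + 3) / 4 = 26/4 = 6.5
  mean(X_2) = (1 + 1 + 5 + 6) / 4 = 13/4 = 3.25

Step 2 — sample variances and covariances s[i,j] = (1/(n-1)) · Σ_k (x_{k,i} - mean_i) · (x_{k,j} - mean_j), with n-1 = 3:
  s[X_1,X_1] = ((1.5)·(1.5) + (1.5)·(1.5) + (0.5)·(0.5) + (-3.5)·(-3.5)) / 3 = 17/3 = 5.6667
  s[X_1,X_2] = ((1.5)·(-2.25) + (1.5)·(-2.25) + (0.5)·(1.75) + (-3.5)·(2.75)) / 3 = -15.5/3 = -5.1667
  s[X_2,X_2] = ((-2.25)·(-2.25) + (-2.25)·(-2.25) + (1.75)·(1.75) + (2.75)·(2.75)) / 3 = 20.75/3 = 6.9167
  Sample standard deviations s_i = √(s[i,i]):
  s(X_1) = √(5.6667) = 2.3805
  s(X_2) = √(6.9167) = 2.63

Step 3 — r_{ij} = s_{ij} / (s_i · s_j):
  r[X_1,X_1] = 1 (diagonal).
  r[X_1,X_2] = -5.1667 / (2.3805 · 2.63) = -5.1667 / 6.2605 = -0.8253
  r[X_2,X_2] = 1 (diagonal).

R is symmetric with unit diagonal. Assembling:

R = [[1, -0.8253],
 [-0.8253, 1]]


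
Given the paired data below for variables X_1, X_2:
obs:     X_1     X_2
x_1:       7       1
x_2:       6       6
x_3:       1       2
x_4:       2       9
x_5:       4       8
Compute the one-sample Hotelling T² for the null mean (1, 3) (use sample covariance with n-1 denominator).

Step 1 — sample mean vector:
  mean(X_1) = (7 + 6 + 1 + 2 + 4) / 5 = 20/5 = 4
  mean(X_2) = (1 + 6 + 2 + 9 + 8) / 5 = 26/5 = 5.2
  x̄ = (4, 5.2),  deviation x̄ - mu_0 = (4, 5.2) - (1, 3) = (3, 2.2).

Step 2 — sample covariance matrix, S[i,j] = (1/(n-1)) · Σ_k (x_{k,i} - mean_i) · (x_{k,j} - mean_j), divisor n-1 = 4:
  S[X_1,X_1] = ((3)·(3) + (2)·(2) + (-3)·(-3) + (-2)·(-2) + (0)·(0)) / 4 = 26/4 = 6.5
  S[X_1,X_2] = ((3)·(-4.2) + (2)·(0.8) + (-3)·(-3.2) + (-2)·(3.8) + (0)·(2.8)) / 4 = -9/4 = -2.25
  S[X_2,X_2] = ((-4.2)·(-4.2) + (0.8)·(0.8) + (-3.2)·(-3.2) + (3.8)·(3.8) + (2.8)·(2.8)) / 4 = 50.8/4 = 12.7
  S = [[6.5, -2.25],
 [-2.25, 12.7]].

Step 3 — invert S. det(S) = 6.5·12.7 - (-2.25)² = 77.4875.
  S^{-1} = (1/det) · [[d, -b], [-b, a]] = [[0.1639, 0.029],
 [0.029, 0.0839]].

Step 4 — quadratic form (x̄ - mu_0)^T · S^{-1} · (x̄ - mu_0):
  S^{-1} · (x̄ - mu_0) = (0.5556, 0.2717),
  (x̄ - mu_0)^T · [...] = (3)·(0.5556) + (2.2)·(0.2717) = 2.2644.

Step 5 — scale by n: T² = 5 · 2.2644 = 11.3218.

T² ≈ 11.3218


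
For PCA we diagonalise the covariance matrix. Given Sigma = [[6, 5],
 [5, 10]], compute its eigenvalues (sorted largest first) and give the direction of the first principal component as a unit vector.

Step 1 — characteristic polynomial of 2×2 Sigma:
  det(Sigma - λI) = λ² - trace · λ + det = 0.
  trace = 6 + 10 = 16, det = 6·10 - (5)² = 35.
Step 2 — discriminant:
  Δ = trace² - 4·det = 256 - 140 = 116.
Step 3 — eigenvalues:
  λ = (trace ± √Δ)/2 = (16 ± 10.7703)/2,
  λ_1 = 13.3852,  λ_2 = 2.6148.

Step 4 — unit eigenvector for λ_1: solve (Sigma - λ_1 I)v = 0. First row:
  (6 - 13.3852)·v_x + (5)·v_y = 0, i.e. (-7.3852)·v_x + (5)·v_y = 0,
  so v ∝ (b, λ_1 - a) = (5, 7.3852) = u.
  ||u|| = √((5)² + (7.3852)²) = √(79.5407) ≈ 8.9186,
  v_1 = u/||u|| ≈ (0.5606, 0.8281) (||v_1|| = 1).

λ_1 = 13.3852,  λ_2 = 2.6148;  v_1 ≈ (0.5606, 0.8281)


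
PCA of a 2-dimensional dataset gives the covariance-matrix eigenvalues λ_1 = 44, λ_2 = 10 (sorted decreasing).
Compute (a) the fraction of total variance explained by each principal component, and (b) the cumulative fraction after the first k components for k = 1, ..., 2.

Step 1 — total variance = trace(Sigma) = Σ λ_i = 44 + 10 = 54.

Step 2 — fraction explained by component i = λ_i / Σ λ:
  PC1: 44/54 = 0.8148
  PC2: 10/54 = 0.1852

Step 3 — cumulative fraction after k components = (λ_1 + ... + λ_k) / Σ λ:
  k = 1: 44/54 = 0.8148
  k = 2: (44 + 10)/54 = 54/54 = 1

Summary (fraction, with percent):

explained: PC1 0.8148 (81.48%), PC2 0.1852 (18.52%);  cumulative: 0.8148, 1


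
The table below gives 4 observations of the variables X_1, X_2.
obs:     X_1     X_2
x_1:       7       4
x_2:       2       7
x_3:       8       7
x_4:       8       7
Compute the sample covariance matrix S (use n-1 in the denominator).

Step 1 — column means:
  mean(X_1) = (7 + 2 + 8 + 8) / 4 = 25/4 = 6.25
  mean(X_2) = (4 + 7 + 7 + 7) / 4 = 25/4 = 6.25

Step 2 — sample covariance S[i,j] = (1/(n-1)) · Σ_k (x_{k,i} - mean_i) · (x_{k,j} - mean_j), with n-1 = 3.
  S[X_1,X_1] = ((0.75)·(0.75) + (-4.25)·(-4.25) + (1.75)·(1.75) + (1.75)·(1.75)) / 3 = 24.75/3 = 8.25
  S[X_1,X_2] = ((0.75)·(-2.25) + (-4.25)·(0.75) + (1.75)·(0.75) + (1.75)·(0.75)) / 3 = -2.25/3 = -0.75
  S[X_2,X_2] = ((-2.25)·(-2.25) + (0.75)·(0.75) + (0.75)·(0.75) + (0.75)·(0.75)) / 3 = 6.75/3 = 2.25

S is symmetric (S[j,i] = S[i,j]). Assembling:

S = [[8.25, -0.75],
 [-0.75, 2.25]]


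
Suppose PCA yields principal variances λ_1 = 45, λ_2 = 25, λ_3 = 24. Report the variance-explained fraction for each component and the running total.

Step 1 — total variance = trace(Sigma) = Σ λ_i = 45 + 25 + 24 = 94.

Step 2 — fraction explained by component i = λ_i / Σ λ:
  PC1: 45/94 = 0.4787
  PC2: 25/94 = 0.266
  PC3: 24/94 = 0.2553

Step 3 — cumulative fraction after k components = (λ_1 + ... + λ_k) / Σ λ:
  k = 1: 45/94 = 0.4787
  k = 2: (45 + 25)/94 = 70/94 = 0.7447
  k = 3: (45 + 25 + 24)/94 = 94/94 = 1

Summary (fraction, with percent):

explained: PC1 0.4787 (47.87%), PC2 0.266 (26.6%), PC3 0.2553 (25.53%);  cumulative: 0.4787, 0.7447, 1


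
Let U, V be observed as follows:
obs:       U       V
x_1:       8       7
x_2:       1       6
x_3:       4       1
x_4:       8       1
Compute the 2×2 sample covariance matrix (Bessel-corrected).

Step 1 — column means:
  mean(U) = (8 + 1 + 4 + 8) / 4 = 21/4 = 5.25
  mean(V) = (7 + 6 + 1 + 1) / 4 = 15/4 = 3.75

Step 2 — sample covariance S[i,j] = (1/(n-1)) · Σ_k (x_{k,i} - mean_i) · (x_{k,j} - mean_j), with n-1 = 3.
  S[U,U] = ((2.75)·(2.75) + (-4.25)·(-4.25) + (-1.25)·(-1.25) + (2.75)·(2.75)) / 3 = 34.75/3 = 11.5833
  S[U,V] = ((2.75)·(3.25) + (-4.25)·(2.25) + (-1.25)·(-2.75) + (2.75)·(-2.75)) / 3 = -4.75/3 = -1.5833
  S[V,V] = ((3.25)·(3.25) + (2.25)·(2.25) + (-2.75)·(-2.75) + (-2.75)·(-2.75)) / 3 = 30.75/3 = 10.25

S is symmetric (S[j,i] = S[i,j]). Assembling:

S = [[11.5833, -1.5833],
 [-1.5833, 10.25]]


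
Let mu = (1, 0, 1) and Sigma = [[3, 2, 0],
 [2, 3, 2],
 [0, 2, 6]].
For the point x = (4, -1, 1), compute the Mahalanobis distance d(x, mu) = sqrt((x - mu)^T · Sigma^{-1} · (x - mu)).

Step 1 — centre the observation: (x - mu) = (3, -1, 0).

Step 2 — invert Sigma (cofactor / det for 3×3, or solve directly):
  Sigma^{-1} = [[0.7778, -0.6667, 0.2222],
 [-0.6667, 1, -0.3333],
 [0.2222, -0.3333, 0.2778]].

Step 3 — form the quadratic (x - mu)^T · Sigma^{-1} · (x - mu):
  Sigma^{-1} · (x - mu) = (3, -3, 1).
  (x - mu)^T · [Sigma^{-1} · (x - mu)] = (3)·(3) + (-1)·(-3) + (0)·(1) = 12.

Step 4 — take square root: d = √(12) ≈ 3.4641.

d(x, mu) = √(12) ≈ 3.4641


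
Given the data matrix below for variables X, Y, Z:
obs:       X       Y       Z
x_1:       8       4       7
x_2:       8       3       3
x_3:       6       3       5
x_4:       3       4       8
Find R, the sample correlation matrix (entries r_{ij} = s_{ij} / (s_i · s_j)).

Step 1 — column means:
  mean(X) = (8 + 8 + 6 + 3) / 4 = 25/4 = 6.25
  mean(Y) = (4 + 3 + 3 + 4) / 4 = 14/4 = 3.5
  mean(Z) = (7 + 3 + 5 + 8) / 4 = 23/4 = 5.75

Step 2 — sample variances and covariances s[i,j] = (1/(n-1)) · Σ_k (x_{k,i} - mean_i) · (x_{k,j} - mean_j), with n-1 = 3:
  s[X,X] = ((1.75)·(1.75) + (1.75)·(1.75) + (-0.25)·(-0.25) + (-3.25)·(-3.25)) / 3 = 16.75/3 = 5.5833
  s[X,Y] = ((1.75)·(0.5) + (1.75)·(-0.5) + (-0.25)·(-0.5) + (-3.25)·(0.5)) / 3 = -1.5/3 = -0.5
  s[X,Z] = ((1.75)·(1.25) + (1.75)·(-2.75) + (-0.25)·(-0.75) + (-3.25)·(2.25)) / 3 = -9.75/3 = -3.25
  s[Y,Y] = ((0.5)·(0.5) + (-0.5)·(-0.5) + (-0.5)·(-0.5) + (0.5)·(0.5)) / 3 = 1/3 = 0.3333
  s[Y,Z] = ((0.5)·(1.25) + (-0.5)·(-2.75) + (-0.5)·(-0.75) + (0.5)·(2.25)) / 3 = 3.5/3 = 1.1667
  s[Z,Z] = ((1.25)·(1.25) + (-2.75)·(-2.75) + (-0.75)·(-0.75) + (2.25)·(2.25)) / 3 = 14.75/3 = 4.9167
  Sample standard deviations s_i = √(s[i,i]):
  s(X) = √(5.5833) = 2.3629
  s(Y) = √(0.3333) = 0.5774
  s(Z) = √(4.9167) = 2.2174

Step 3 — r_{ij} = s_{ij} / (s_i · s_j):
  r[X,X] = 1 (diagonal).
  r[X,Y] = -0.5 / (2.3629 · 0.5774) = -0.5 / 1.3642 = -0.3665
  r[X,Z] = -3.25 / (2.3629 · 2.2174) = -3.25 / 5.2394 = -0.6203
  r[Y,Y] = 1 (diagonal).
  r[Y,Z] = 1.1667 / (0.5774 · 2.2174) = 1.1667 / 1.2802 = 0.9113
  r[Z,Z] = 1 (diagonal).

R is symmetric with unit diagonal. Assembling:

R = [[1, -0.3665, -0.6203],
 [-0.3665, 1, 0.9113],
 [-0.6203, 0.9113, 1]]


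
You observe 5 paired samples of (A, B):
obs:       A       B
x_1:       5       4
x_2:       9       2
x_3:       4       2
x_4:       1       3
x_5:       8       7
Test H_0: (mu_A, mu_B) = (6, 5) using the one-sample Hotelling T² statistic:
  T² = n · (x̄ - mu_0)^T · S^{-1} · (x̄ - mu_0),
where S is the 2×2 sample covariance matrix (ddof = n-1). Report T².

Step 1 — sample mean vector:
  mean(A) = (5 + 9 + 4 + 1 + 8) / 5 = 27/5 = 5.4
  mean(B) = (4 + 2 + 2 + 3 + 7) / 5 = 18/5 = 3.6
  x̄ = (5.4, 3.6),  deviation x̄ - mu_0 = (5.4, 3.6) - (6, 5) = (-0.6, -1.4).

Step 2 — sample covariance matrix, S[i,j] = (1/(n-1)) · Σ_k (x_{k,i} - mean_i) · (x_{k,j} - mean_j), divisor n-1 = 4:
  S[A,A] = ((-0.4)·(-0.4) + (3.6)·(3.6) + (-1.4)·(-1.4) + (-4.4)·(-4.4) + (2.6)·(2.6)) / 4 = 41.2/4 = 10.3
  S[A,B] = ((-0.4)·(0.4) + (3.6)·(-1.6) + (-1.4)·(-1.6) + (-4.4)·(-0.6) + (2.6)·(3.4)) / 4 = 7.8/4 = 1.95
  S[B,B] = ((0.4)·(0.4) + (-1.6)·(-1.6) + (-1.6)·(-1.6) + (-0.6)·(-0.6) + (3.4)·(3.4)) / 4 = 17.2/4 = 4.3
  S = [[10.3, 1.95],
 [1.95, 4.3]].

Step 3 — invert S. det(S) = 10.3·4.3 - (1.95)² = 40.4875.
  S^{-1} = (1/det) · [[d, -b], [-b, a]] = [[0.1062, -0.0482],
 [-0.0482, 0.2544]].

Step 4 — quadratic form (x̄ - mu_0)^T · S^{-1} · (x̄ - mu_0):
  S^{-1} · (x̄ - mu_0) = (0.0037, -0.3273),
  (x̄ - mu_0)^T · [...] = (-0.6)·(0.0037) + (-1.4)·(-0.3273) = 0.4559.

Step 5 — scale by n: T² = 5 · 0.4559 = 2.2797.

T² ≈ 2.2797


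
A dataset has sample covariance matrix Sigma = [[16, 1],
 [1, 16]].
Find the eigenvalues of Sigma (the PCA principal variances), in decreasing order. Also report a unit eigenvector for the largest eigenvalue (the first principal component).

Step 1 — characteristic polynomial of 2×2 Sigma:
  det(Sigma - λI) = λ² - trace · λ + det = 0.
  trace = 16 + 16 = 32, det = 16·16 - (1)² = 255.
Step 2 — discriminant:
  Δ = trace² - 4·det = 1024 - 1020 = 4.
Step 3 — eigenvalues:
  λ = (trace ± √Δ)/2 = (32 ± 2)/2,
  λ_1 = 17,  λ_2 = 15.

Step 4 — unit eigenvector for λ_1: solve (Sigma - λ_1 I)v = 0. First row:
  (16 - 17)·v_x + (1)·v_y = 0, i.e. (-1)·v_x + (1)·v_y = 0,
  so v ∝ (b, λ_1 - a) = (1, 1) = u.
  ||u|| = √((1)² + (1)²) = √(2) ≈ 1.4142,
  v_1 = u/||u|| ≈ (0.7071, 0.7071) (||v_1|| = 1).

λ_1 = 17,  λ_2 = 15;  v_1 ≈ (0.7071, 0.7071)


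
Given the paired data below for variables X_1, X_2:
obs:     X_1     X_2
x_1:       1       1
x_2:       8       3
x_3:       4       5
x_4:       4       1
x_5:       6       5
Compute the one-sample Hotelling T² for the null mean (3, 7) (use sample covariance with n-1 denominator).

Step 1 — sample mean vector:
  mean(X_1) = (1 + 8 + 4 + 4 + 6) / 5 = 23/5 = 4.6
  mean(X_2) = (1 + 3 + 5 + 1 + 5) / 5 = 15/5 = 3
  x̄ = (4.6, 3),  deviation x̄ - mu_0 = (4.6, 3) - (3, 7) = (1.6, -4).

Step 2 — sample covariance matrix, S[i,j] = (1/(n-1)) · Σ_k (x_{k,i} - mean_i) · (x_{k,j} - mean_j), divisor n-1 = 4:
  S[X_1,X_1] = ((-3.6)·(-3.6) + (3.4)·(3.4) + (-0.6)·(-0.6) + (-0.6)·(-0.6) + (1.4)·(1.4)) / 4 = 27.2/4 = 6.8
  S[X_1,X_2] = ((-3.6)·(-2) + (3.4)·(0) + (-0.6)·(2) + (-0.6)·(-2) + (1.4)·(2)) / 4 = 10/4 = 2.5
  S[X_2,X_2] = ((-2)·(-2) + (0)·(0) + (2)·(2) + (-2)·(-2) + (2)·(2)) / 4 = 16/4 = 4
  S = [[6.8, 2.5],
 [2.5, 4]].

Step 3 — invert S. det(S) = 6.8·4 - (2.5)² = 20.95.
  S^{-1} = (1/det) · [[d, -b], [-b, a]] = [[0.1909, -0.1193],
 [-0.1193, 0.3246]].

Step 4 — quadratic form (x̄ - mu_0)^T · S^{-1} · (x̄ - mu_0):
  S^{-1} · (x̄ - mu_0) = (0.7828, -1.4893),
  (x̄ - mu_0)^T · [...] = (1.6)·(0.7828) + (-4)·(-1.4893) = 7.2095.

Step 5 — scale by n: T² = 5 · 7.2095 = 36.0477.

T² ≈ 36.0477


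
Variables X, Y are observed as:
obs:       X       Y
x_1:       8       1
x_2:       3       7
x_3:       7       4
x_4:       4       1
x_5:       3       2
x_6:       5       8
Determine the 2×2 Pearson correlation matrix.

Step 1 — column means:
  mean(X) = (8 + 3 + 7 + 4 + 3 + 5) / 6 = 30/6 = 5
  mean(Y) = (1 + 7 + 4 + 1 + 2 + 8) / 6 = 23/6 = 3.8333

Step 2 — sample variances and covariances s[i,j] = (1/(n-1)) · Σ_k (x_{k,i} - mean_i) · (x_{k,j} - mean_j), with n-1 = 5:
  s[X,X] = ((3)·(3) + (-2)·(-2) + (2)·(2) + (-1)·(-1) + (-2)·(-2) + (0)·(0)) / 5 = 22/5 = 4.4
  s[X,Y] = ((3)·(-2.8333) + (-2)·(3.1667) + (2)·(0.1667) + (-1)·(-2.8333) + (-2)·(-1.8333) + (0)·(4.1667)) / 5 = -8/5 = -1.6
  s[Y,Y] = ((-2.8333)·(-2.8333) + (3.1667)·(3.1667) + (0.1667)·(0.1667) + (-2.8333)·(-2.8333) + (-1.8333)·(-1.8333) + (4.1667)·(4.1667)) / 5 = 46.8333/5 = 9.3667
  Sample standard deviations s_i = √(s[i,i]):
  s(X) = √(4.4) = 2.0976
  s(Y) = √(9.3667) = 3.0605

Step 3 — r_{ij} = s_{ij} / (s_i · s_j):
  r[X,X] = 1 (diagonal).
  r[X,Y] = -1.6 / (2.0976 · 3.0605) = -1.6 / 6.4198 = -0.2492
  r[Y,Y] = 1 (diagonal).

R is symmetric with unit diagonal. Assembling:

R = [[1, -0.2492],
 [-0.2492, 1]]


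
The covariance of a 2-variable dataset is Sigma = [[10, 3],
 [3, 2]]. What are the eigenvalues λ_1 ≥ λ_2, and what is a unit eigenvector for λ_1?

Step 1 — characteristic polynomial of 2×2 Sigma:
  det(Sigma - λI) = λ² - trace · λ + det = 0.
  trace = 10 + 2 = 12, det = 10·2 - (3)² = 11.
Step 2 — discriminant:
  Δ = trace² - 4·det = 144 - 44 = 100.
Step 3 — eigenvalues:
  λ = (trace ± √Δ)/2 = (12 ± 10)/2,
  λ_1 = 11,  λ_2 = 1.

Step 4 — unit eigenvector for λ_1: solve (Sigma - λ_1 I)v = 0. First row:
  (10 - 11)·v_x + (3)·v_y = 0, i.e. (-1)·v_x + (3)·v_y = 0,
  so v ∝ (b, λ_1 - a) = (3, 1) = u.
  ||u|| = √((3)² + (1)²) = √(10) ≈ 3.1623,
  v_1 = u/||u|| ≈ (0.9487, 0.3162) (||v_1|| = 1).

λ_1 = 11,  λ_2 = 1;  v_1 ≈ (0.9487, 0.3162)


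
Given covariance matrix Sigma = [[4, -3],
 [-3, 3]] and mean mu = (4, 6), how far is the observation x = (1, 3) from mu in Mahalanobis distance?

Step 1 — centre the observation: (x - mu) = (-3, -3).

Step 2 — invert Sigma. det(Sigma) = 4·3 - (-3)² = 3.
  Sigma^{-1} = (1/det) · [[d, -b], [-b, a]] = [[1, 1],
 [1, 1.3333]].

Step 3 — form the quadratic (x - mu)^T · Sigma^{-1} · (x - mu):
  Sigma^{-1} · (x - mu) = (-6, -7).
  (x - mu)^T · [Sigma^{-1} · (x - mu)] = (-3)·(-6) + (-3)·(-7) = 39.

Step 4 — take square root: d = √(39) ≈ 6.245.

d(x, mu) = √(39) ≈ 6.245


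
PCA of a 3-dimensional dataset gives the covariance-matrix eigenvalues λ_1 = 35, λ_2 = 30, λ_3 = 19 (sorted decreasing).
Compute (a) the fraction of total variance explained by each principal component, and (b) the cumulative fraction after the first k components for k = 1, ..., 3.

Step 1 — total variance = trace(Sigma) = Σ λ_i = 35 + 30 + 19 = 84.

Step 2 — fraction explained by component i = λ_i / Σ λ:
  PC1: 35/84 = 0.4167
  PC2: 30/84 = 0.3571
  PC3: 19/84 = 0.2262

Step 3 — cumulative fraction after k components = (λ_1 + ... + λ_k) / Σ λ:
  k = 1: 35/84 = 0.4167
  k = 2: (35 + 30)/84 = 65/84 = 0.7738
  k = 3: (35 + 30 + 19)/84 = 84/84 = 1

Summary (fraction, with percent):

explained: PC1 0.4167 (41.67%), PC2 0.3571 (35.71%), PC3 0.2262 (22.62%);  cumulative: 0.4167, 0.7738, 1


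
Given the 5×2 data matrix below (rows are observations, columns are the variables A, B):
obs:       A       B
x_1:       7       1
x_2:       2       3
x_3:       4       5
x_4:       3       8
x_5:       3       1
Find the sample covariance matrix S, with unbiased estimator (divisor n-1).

Step 1 — column means:
  mean(A) = (7 + 2 + 4 + 3 + 3) / 5 = 19/5 = 3.8
  mean(B) = (1 + 3 + 5 + 8 + 1) / 5 = 18/5 = 3.6

Step 2 — sample covariance S[i,j] = (1/(n-1)) · Σ_k (x_{k,i} - mean_i) · (x_{k,j} - mean_j), with n-1 = 4.
  S[A,A] = ((3.2)·(3.2) + (-1.8)·(-1.8) + (0.2)·(0.2) + (-0.8)·(-0.8) + (-0.8)·(-0.8)) / 4 = 14.8/4 = 3.7
  S[A,B] = ((3.2)·(-2.6) + (-1.8)·(-0.6) + (0.2)·(1.4) + (-0.8)·(4.4) + (-0.8)·(-2.6)) / 4 = -8.4/4 = -2.1
  S[B,B] = ((-2.6)·(-2.6) + (-0.6)·(-0.6) + (1.4)·(1.4) + (4.4)·(4.4) + (-2.6)·(-2.6)) / 4 = 35.2/4 = 8.8

S is symmetric (S[j,i] = S[i,j]). Assembling:

S = [[3.7, -2.1],
 [-2.1, 8.8]]


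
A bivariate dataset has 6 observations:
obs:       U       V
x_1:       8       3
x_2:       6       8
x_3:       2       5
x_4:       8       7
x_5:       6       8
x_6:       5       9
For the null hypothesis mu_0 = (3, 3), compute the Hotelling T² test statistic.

Step 1 — sample mean vector:
  mean(U) = (8 + 6 + 2 + 8 + 6 + 5) / 6 = 35/6 = 5.8333
  mean(V) = (3 + 8 + 5 + 7 + 8 + 9) / 6 = 40/6 = 6.6667
  x̄ = (5.8333, 6.6667),  deviation x̄ - mu_0 = (5.8333, 6.6667) - (3, 3) = (2.8333, 3.6667).

Step 2 — sample covariance matrix, S[i,j] = (1/(n-1)) · Σ_k (x_{k,i} - mean_i) · (x_{k,j} - mean_j), divisor n-1 = 5:
  S[U,U] = ((2.1667)·(2.1667) + (0.1667)·(0.1667) + (-3.8333)·(-3.8333) + (2.1667)·(2.1667) + (0.1667)·(0.1667) + (-0.8333)·(-0.8333)) / 5 = 24.8333/5 = 4.9667
  S[U,V] = ((2.1667)·(-3.6667) + (0.1667)·(1.3333) + (-3.8333)·(-1.6667) + (2.1667)·(0.3333) + (0.1667)·(1.3333) + (-0.8333)·(2.3333)) / 5 = -2.3333/5 = -0.4667
  S[V,V] = ((-3.6667)·(-3.6667) + (1.3333)·(1.3333) + (-1.6667)·(-1.6667) + (0.3333)·(0.3333) + (1.3333)·(1.3333) + (2.3333)·(2.3333)) / 5 = 25.3333/5 = 5.0667
  S = [[4.9667, -0.4667],
 [-0.4667, 5.0667]].

Step 3 — invert S. det(S) = 4.9667·5.0667 - (-0.4667)² = 24.9467.
  S^{-1} = (1/det) · [[d, -b], [-b, a]] = [[0.2031, 0.0187],
 [0.0187, 0.1991]].

Step 4 — quadratic form (x̄ - mu_0)^T · S^{-1} · (x̄ - mu_0):
  S^{-1} · (x̄ - mu_0) = (0.644, 0.783),
  (x̄ - mu_0)^T · [...] = (2.8333)·(0.644) + (3.6667)·(0.783) = 4.6958.

Step 5 — scale by n: T² = 6 · 4.6958 = 28.1748.

T² ≈ 28.1748


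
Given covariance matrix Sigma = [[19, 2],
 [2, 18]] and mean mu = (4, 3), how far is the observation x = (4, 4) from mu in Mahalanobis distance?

Step 1 — centre the observation: (x - mu) = (0, 1).

Step 2 — invert Sigma. det(Sigma) = 19·18 - (2)² = 338.
  Sigma^{-1} = (1/det) · [[d, -b], [-b, a]] = [[0.0533, -0.0059],
 [-0.0059, 0.0562]].

Step 3 — form the quadratic (x - mu)^T · Sigma^{-1} · (x - mu):
  Sigma^{-1} · (x - mu) = (-0.0059, 0.0562).
  (x - mu)^T · [Sigma^{-1} · (x - mu)] = (0)·(-0.0059) + (1)·(0.0562) = 0.0562.

Step 4 — take square root: d = √(0.0562) ≈ 0.2371.

d(x, mu) = √(0.0562) ≈ 0.2371


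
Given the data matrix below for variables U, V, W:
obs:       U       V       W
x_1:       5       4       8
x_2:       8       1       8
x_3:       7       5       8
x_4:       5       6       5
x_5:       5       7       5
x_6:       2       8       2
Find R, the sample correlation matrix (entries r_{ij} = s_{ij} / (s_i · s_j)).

Step 1 — column means:
  mean(U) = (5 + 8 + 7 + 5 + 5 + 2) / 6 = 32/6 = 5.3333
  mean(V) = (4 + 1 + 5 + 6 + 7 + 8) / 6 = 31/6 = 5.1667
  mean(W) = (8 + 8 + 8 + 5 + 5 + 2) / 6 = 36/6 = 6

Step 2 — sample variances and covariances s[i,j] = (1/(n-1)) · Σ_k (x_{k,i} - mean_i) · (x_{k,j} - mean_j), with n-1 = 5:
  s[U,U] = ((-0.3333)·(-0.3333) + (2.6667)·(2.6667) + (1.6667)·(1.6667) + (-0.3333)·(-0.3333) + (-0.3333)·(-0.3333) + (-3.3333)·(-3.3333)) / 5 = 21.3333/5 = 4.2667
  s[U,V] = ((-0.3333)·(-1.1667) + (2.6667)·(-4.1667) + (1.6667)·(-0.1667) + (-0.3333)·(0.8333) + (-0.3333)·(1.8333) + (-3.3333)·(2.8333)) / 5 = -21.3333/5 = -4.2667
  s[U,W] = ((-0.3333)·(2) + (2.6667)·(2) + (1.6667)·(2) + (-0.3333)·(-1) + (-0.3333)·(-1) + (-3.3333)·(-4)) / 5 = 22/5 = 4.4
  s[V,V] = ((-1.1667)·(-1.1667) + (-4.1667)·(-4.1667) + (-0.1667)·(-0.1667) + (0.8333)·(0.8333) + (1.8333)·(1.8333) + (2.8333)·(2.8333)) / 5 = 30.8333/5 = 6.1667
  s[V,W] = ((-1.1667)·(2) + (-4.1667)·(2) + (-0.1667)·(2) + (0.8333)·(-1) + (1.8333)·(-1) + (2.8333)·(-4)) / 5 = -25/5 = -5
  s[W,W] = ((2)·(2) + (2)·(2) + (2)·(2) + (-1)·(-1) + (-1)·(-1) + (-4)·(-4)) / 5 = 30/5 = 6
  Sample standard deviations s_i = √(s[i,i]):
  s(U) = √(4.2667) = 2.0656
  s(V) = √(6.1667) = 2.4833
  s(W) = √(6) = 2.4495

Step 3 — r_{ij} = s_{ij} / (s_i · s_j):
  r[U,U] = 1 (diagonal).
  r[U,V] = -4.2667 / (2.0656 · 2.4833) = -4.2667 / 5.1294 = -0.8318
  r[U,W] = 4.4 / (2.0656 · 2.4495) = 4.4 / 5.0596 = 0.8696
  r[V,V] = 1 (diagonal).
  r[V,W] = -5 / (2.4833 · 2.4495) = -5 / 6.0828 = -0.822
  r[W,W] = 1 (diagonal).

R is symmetric with unit diagonal. Assembling:

R = [[1, -0.8318, 0.8696],
 [-0.8318, 1, -0.822],
 [0.8696, -0.822, 1]]


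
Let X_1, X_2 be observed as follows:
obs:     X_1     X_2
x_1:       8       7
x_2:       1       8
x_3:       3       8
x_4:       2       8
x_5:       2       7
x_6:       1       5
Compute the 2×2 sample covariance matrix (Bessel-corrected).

Step 1 — column means:
  mean(X_1) = (8 + 1 + 3 + 2 + 2 + 1) / 6 = 17/6 = 2.8333
  mean(X_2) = (7 + 8 + 8 + 8 + 7 + 5) / 6 = 43/6 = 7.1667

Step 2 — sample covariance S[i,j] = (1/(n-1)) · Σ_k (x_{k,i} - mean_i) · (x_{k,j} - mean_j), with n-1 = 5.
  S[X_1,X_1] = ((5.1667)·(5.1667) + (-1.8333)·(-1.8333) + (0.1667)·(0.1667) + (-0.8333)·(-0.8333) + (-0.8333)·(-0.8333) + (-1.8333)·(-1.8333)) / 5 = 34.8333/5 = 6.9667
  S[X_1,X_2] = ((5.1667)·(-0.1667) + (-1.8333)·(0.8333) + (0.1667)·(0.8333) + (-0.8333)·(0.8333) + (-0.8333)·(-0.1667) + (-1.8333)·(-2.1667)) / 5 = 1.1667/5 = 0.2333
  S[X_2,X_2] = ((-0.1667)·(-0.1667) + (0.8333)·(0.8333) + (0.8333)·(0.8333) + (0.8333)·(0.8333) + (-0.1667)·(-0.1667) + (-2.1667)·(-2.1667)) / 5 = 6.8333/5 = 1.3667

S is symmetric (S[j,i] = S[i,j]). Assembling:

S = [[6.9667, 0.2333],
 [0.2333, 1.3667]]


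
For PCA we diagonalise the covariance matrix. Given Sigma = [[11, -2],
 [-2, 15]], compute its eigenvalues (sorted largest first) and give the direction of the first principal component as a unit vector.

Step 1 — characteristic polynomial of 2×2 Sigma:
  det(Sigma - λI) = λ² - trace · λ + det = 0.
  trace = 11 + 15 = 26, det = 11·15 - (-2)² = 161.
Step 2 — discriminant:
  Δ = trace² - 4·det = 676 - 644 = 32.
Step 3 — eigenvalues:
  λ = (trace ± √Δ)/2 = (26 ± 5.6569)/2,
  λ_1 = 15.8284,  λ_2 = 10.1716.

Step 4 — unit eigenvector for λ_1: solve (Sigma - λ_1 I)v = 0. First row:
  (11 - 15.8284)·v_x + (-2)·v_y = 0, i.e. (-4.8284)·v_x + (-2)·v_y = 0,
  so v ∝ (b, λ_1 - a) = (-2, 4.8284); multiply by -1 so the first entry is positive: u = (2, -4.8284).
  ||u|| = √((2)² + (-4.8284)²) = √(27.3137) ≈ 5.2263,
  v_1 = u/||u|| ≈ (0.3827, -0.9239) (||v_1|| = 1).

λ_1 = 15.8284,  λ_2 = 10.1716;  v_1 ≈ (0.3827, -0.9239)


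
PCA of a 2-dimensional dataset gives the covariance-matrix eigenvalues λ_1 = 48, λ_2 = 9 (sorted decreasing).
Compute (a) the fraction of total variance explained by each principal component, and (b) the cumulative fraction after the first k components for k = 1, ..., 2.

Step 1 — total variance = trace(Sigma) = Σ λ_i = 48 + 9 = 57.

Step 2 — fraction explained by component i = λ_i / Σ λ:
  PC1: 48/57 = 0.8421
  PC2: 9/57 = 0.1579

Step 3 — cumulative fraction after k components = (λ_1 + ... + λ_k) / Σ λ:
  k = 1: 48/57 = 0.8421
  k = 2: (48 + 9)/57 = 57/57 = 1

Summary (fraction, with percent):

explained: PC1 0.8421 (84.21%), PC2 0.1579 (15.79%);  cumulative: 0.8421, 1


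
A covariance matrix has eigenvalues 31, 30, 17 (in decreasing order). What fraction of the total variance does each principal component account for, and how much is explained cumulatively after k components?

Step 1 — total variance = trace(Sigma) = Σ λ_i = 31 + 30 + 17 = 78.

Step 2 — fraction explained by component i = λ_i / Σ λ:
  PC1: 31/78 = 0.3974
  PC2: 30/78 = 0.3846
  PC3: 17/78 = 0.2179

Step 3 — cumulative fraction after k components = (λ_1 + ... + λ_k) / Σ λ:
  k = 1: 31/78 = 0.3974
  k = 2: (31 + 30)/78 = 61/78 = 0.7821
  k = 3: (31 + 30 + 17)/78 = 78/78 = 1

Summary (fraction, with percent):

explained: PC1 0.3974 (39.74%), PC2 0.3846 (38.46%), PC3 0.2179 (21.79%);  cumulative: 0.3974, 0.7821, 1


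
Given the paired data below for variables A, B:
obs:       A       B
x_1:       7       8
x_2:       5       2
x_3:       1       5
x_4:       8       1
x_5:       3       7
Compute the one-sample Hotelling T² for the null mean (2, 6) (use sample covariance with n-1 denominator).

Step 1 — sample mean vector:
  mean(A) = (7 + 5 + 1 + 8 + 3) / 5 = 24/5 = 4.8
  mean(B) = (8 + 2 + 5 + 1 + 7) / 5 = 23/5 = 4.6
  x̄ = (4.8, 4.6),  deviation x̄ - mu_0 = (4.8, 4.6) - (2, 6) = (2.8, -1.4).

Step 2 — sample covariance matrix, S[i,j] = (1/(n-1)) · Σ_k (x_{k,i} - mean_i) · (x_{k,j} - mean_j), divisor n-1 = 4:
  S[A,A] = ((2.2)·(2.2) + (0.2)·(0.2) + (-3.8)·(-3.8) + (3.2)·(3.2) + (-1.8)·(-1.8)) / 4 = 32.8/4 = 8.2
  S[A,B] = ((2.2)·(3.4) + (0.2)·(-2.6) + (-3.8)·(0.4) + (3.2)·(-3.6) + (-1.8)·(2.4)) / 4 = -10.4/4 = -2.6
  S[B,B] = ((3.4)·(3.4) + (-2.6)·(-2.6) + (0.4)·(0.4) + (-3.6)·(-3.6) + (2.4)·(2.4)) / 4 = 37.2/4 = 9.3
  S = [[8.2, -2.6],
 [-2.6, 9.3]].

Step 3 — invert S. det(S) = 8.2·9.3 - (-2.6)² = 69.5.
  S^{-1} = (1/det) · [[d, -b], [-b, a]] = [[0.1338, 0.0374],
 [0.0374, 0.118]].

Step 4 — quadratic form (x̄ - mu_0)^T · S^{-1} · (x̄ - mu_0):
  S^{-1} · (x̄ - mu_0) = (0.3223, -0.0604),
  (x̄ - mu_0)^T · [...] = (2.8)·(0.3223) + (-1.4)·(-0.0604) = 0.9871.

Step 5 — scale by n: T² = 5 · 0.9871 = 4.9353.

T² ≈ 4.9353


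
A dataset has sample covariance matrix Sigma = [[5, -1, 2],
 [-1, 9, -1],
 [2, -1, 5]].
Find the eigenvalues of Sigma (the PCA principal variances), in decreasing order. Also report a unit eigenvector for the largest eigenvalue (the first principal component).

Step 1 — characteristic polynomial p(λ) = det(λI - Sigma) = λ³ - tr·λ² + c_1·λ - det, where tr = trace, c_1 = sum of the principal 2×2 minors, det = det(Sigma):
  tr = 5 + 9 + 5 = 19,
  c_1 = (5·9 - (-1)²) + (5·5 - (2)²) + (9·5 - (-1)²) = 44 + 21 + 44 = 109,
  det = 5·(9·5 - (-1)²) - (-1)·((-1)·5 - (-1)·(2)) + (2)·((-1)·(-1) - 9·(2)) = 5·(44) - (-1)·(-3) + (2)·(-17) = 183.
  So p(λ) = λ³ - 19λ² + 109λ - 183.
Step 2 — look for an integer root (rational root theorem: any rational root is an integer divisor of 183). Testing λ = 3:
  p(3) = 27 - 171 + 327 - 183 = 0  ✓
  Dividing out (λ - 3): p(λ) = (λ - 3)(λ² - 16λ + 61).
Step 3 — remaining eigenvalues from the quadratic λ² - 16λ + 61 = 0:
  Δ = 16² - 4·61 = 256 - 244 = 12,  λ = (16 ± √12)/2 = (16 ± 3.4641)/2 ≈ 9.7321 or 6.2679.
  Sorted: λ_1 = 9.7321,  λ_2 = 6.2679,  λ_3 = 3  (check: sum = 19 = tr ✓).

Step 4 — unit eigenvector for λ_1 ≈ 9.7321: v spans the null space of (Sigma - λ_1 I), whose rows are
  r_1 = (-4.7321, -1, 2),  r_2 = (-1, -0.7321, -1),  r_3 = (2, -1, -4.7321).
  v is orthogonal to every row, so take v ∝ r_1 × r_2 = ((-1)·(-1) - (2)·(-0.7321), (2)·(-1) - (-4.7321)·(-1), (-4.7321)·(-0.7321) - (-1)·(-1)) ≈ (2.4641, -6.7321, 2.4641).
  Let u = (2.4641, -6.7321, 2.4641).
  ||u|| = √((2.4641)² + (-6.7321)² + (2.4641)²) = √(57.4641) ≈ 7.5805,  v_1 = u/||u|| ≈ (0.3251, -0.8881, 0.3251) (||v_1|| = 1).

λ_1 = 9.7321,  λ_2 = 6.2679,  λ_3 = 3;  v_1 ≈ (0.3251, -0.8881, 0.3251)


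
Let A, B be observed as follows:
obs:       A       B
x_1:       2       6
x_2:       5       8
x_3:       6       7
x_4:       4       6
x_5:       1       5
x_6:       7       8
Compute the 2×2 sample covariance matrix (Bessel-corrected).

Step 1 — column means:
  mean(A) = (2 + 5 + 6 + 4 + 1 + 7) / 6 = 25/6 = 4.1667
  mean(B) = (6 + 8 + 7 + 6 + 5 + 8) / 6 = 40/6 = 6.6667

Step 2 — sample covariance S[i,j] = (1/(n-1)) · Σ_k (x_{k,i} - mean_i) · (x_{k,j} - mean_j), with n-1 = 5.
  S[A,A] = ((-2.1667)·(-2.1667) + (0.8333)·(0.8333) + (1.8333)·(1.8333) + (-0.1667)·(-0.1667) + (-3.1667)·(-3.1667) + (2.8333)·(2.8333)) / 5 = 26.8333/5 = 5.3667
  S[A,B] = ((-2.1667)·(-0.6667) + (0.8333)·(1.3333) + (1.8333)·(0.3333) + (-0.1667)·(-0.6667) + (-3.1667)·(-1.6667) + (2.8333)·(1.3333)) / 5 = 12.3333/5 = 2.4667
  S[B,B] = ((-0.6667)·(-0.6667) + (1.3333)·(1.3333) + (0.3333)·(0.3333) + (-0.6667)·(-0.6667) + (-1.6667)·(-1.6667) + (1.3333)·(1.3333)) / 5 = 7.3333/5 = 1.4667

S is symmetric (S[j,i] = S[i,j]). Assembling:

S = [[5.3667, 2.4667],
 [2.4667, 1.4667]]


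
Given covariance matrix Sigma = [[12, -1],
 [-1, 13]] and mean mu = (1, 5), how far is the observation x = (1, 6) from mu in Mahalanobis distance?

Step 1 — centre the observation: (x - mu) = (0, 1).

Step 2 — invert Sigma. det(Sigma) = 12·13 - (-1)² = 155.
  Sigma^{-1} = (1/det) · [[d, -b], [-b, a]] = [[0.0839, 0.0065],
 [0.0065, 0.0774]].

Step 3 — form the quadratic (x - mu)^T · Sigma^{-1} · (x - mu):
  Sigma^{-1} · (x - mu) = (0.0065, 0.0774).
  (x - mu)^T · [Sigma^{-1} · (x - mu)] = (0)·(0.0065) + (1)·(0.0774) = 0.0774.

Step 4 — take square root: d = √(0.0774) ≈ 0.2782.

d(x, mu) = √(0.0774) ≈ 0.2782


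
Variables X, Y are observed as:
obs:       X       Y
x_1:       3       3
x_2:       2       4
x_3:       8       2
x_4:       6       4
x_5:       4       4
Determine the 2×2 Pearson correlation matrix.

Step 1 — column means:
  mean(X) = (3 + 2 + 8 + 6 + 4) / 5 = 23/5 = 4.6
  mean(Y) = (3 + 4 + 2 + 4 + 4) / 5 = 17/5 = 3.4

Step 2 — sample variances and covariances s[i,j] = (1/(n-1)) · Σ_k (x_{k,i} - mean_i) · (x_{k,j} - mean_j), with n-1 = 4:
  s[X,X] = ((-1.6)·(-1.6) + (-2.6)·(-2.6) + (3.4)·(3.4) + (1.4)·(1.4) + (-0.6)·(-0.6)) / 4 = 23.2/4 = 5.8
  s[X,Y] = ((-1.6)·(-0.4) + (-2.6)·(0.6) + (3.4)·(-1.4) + (1.4)·(0.6) + (-0.6)·(0.6)) / 4 = -5.2/4 = -1.3
  s[Y,Y] = ((-0.4)·(-0.4) + (0.6)·(0.6) + (-1.4)·(-1.4) + (0.6)·(0.6) + (0.6)·(0.6)) / 4 = 3.2/4 = 0.8
  Sample standard deviations s_i = √(s[i,i]):
  s(X) = √(5.8) = 2.4083
  s(Y) = √(0.8) = 0.8944

Step 3 — r_{ij} = s_{ij} / (s_i · s_j):
  r[X,X] = 1 (diagonal).
  r[X,Y] = -1.3 / (2.4083 · 0.8944) = -1.3 / 2.1541 = -0.6035
  r[Y,Y] = 1 (diagonal).

R is symmetric with unit diagonal. Assembling:

R = [[1, -0.6035],
 [-0.6035, 1]]


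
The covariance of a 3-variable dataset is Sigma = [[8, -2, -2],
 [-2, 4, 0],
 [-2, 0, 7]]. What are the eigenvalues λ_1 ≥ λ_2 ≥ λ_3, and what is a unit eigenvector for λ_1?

Step 1 — characteristic polynomial p(λ) = det(λI - Sigma) = λ³ - tr·λ² + c_1·λ - det, where tr = trace, c_1 = sum of the principal 2×2 minors, det = det(Sigma):
  tr = 8 + 4 + 7 = 19,
  c_1 = (8·4 - (-2)²) + (8·7 - (-2)²) + (4·7 - (0)²) = 28 + 52 + 28 = 108,
  det = 8·(4·7 - (0)²) - (-2)·((-2)·7 - (0)·(-2)) + (-2)·((-2)·(0) - 4·(-2)) = 8·(28) - (-2)·(-14) + (-2)·(8) = 180.
  So p(λ) = λ³ - 19λ² + 108λ - 180.
Step 2 — look for an integer root (rational root theorem: any rational root is an integer divisor of 180). Testing λ = 3:
  p(3) = 27 - 171 + 324 - 180 = 0  ✓
  Dividing out (λ - 3): p(λ) = (λ - 3)(λ² - 16λ + 60).
Step 3 — remaining eigenvalues from the quadratic λ² - 16λ + 60 = 0:
  Δ = 16² - 4·60 = 256 - 240 = 16,  λ = (16 ± √16)/2 = (16 ± 4)/2 = 10 or 6.
  Sorted: λ_1 = 10,  λ_2 = 6,  λ_3 = 3  (check: sum = 19 = tr ✓).

Step 4 — unit eigenvector for λ_1 = 10: v spans the null space of (Sigma - λ_1 I), whose rows are
  r_1 = (-2, -2, -2),  r_2 = (-2, -6, 0),  r_3 = (-2, 0, -3).
  v is orthogonal to every row, so take v ∝ r_1 × r_2 = ((-2)·(0) - (-2)·(-6), (-2)·(-2) - (-2)·(0), (-2)·(-6) - (-2)·(-2)) = (-12, 4, 8).
  Rescale (divide by 4; multiply by -1 so the first nonzero entry is positive): u = (3, -1, -2).
  ||u|| = √((3)² + (-1)² + (-2)²) = √(14) ≈ 3.7417,  v_1 = u/||u|| ≈ (0.8018, -0.2673, -0.5345) (||v_1|| = 1).

λ_1 = 10,  λ_2 = 6,  λ_3 = 3;  v_1 ≈ (0.8018, -0.2673, -0.5345)


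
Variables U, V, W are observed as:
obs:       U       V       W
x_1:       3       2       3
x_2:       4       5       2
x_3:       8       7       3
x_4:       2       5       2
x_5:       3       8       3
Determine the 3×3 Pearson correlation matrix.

Step 1 — column means:
  mean(U) = (3 + 4 + 8 + 2 + 3) / 5 = 20/5 = 4
  mean(V) = (2 + 5 + 7 + 5 + 8) / 5 = 27/5 = 5.4
  mean(W) = (3 + 2 + 3 + 2 + 3) / 5 = 13/5 = 2.6

Step 2 — sample variances and covariances s[i,j] = (1/(n-1)) · Σ_k (x_{k,i} - mean_i) · (x_{k,j} - mean_j), with n-1 = 4:
  s[U,U] = ((-1)·(-1) + (0)·(0) + (4)·(4) + (-2)·(-2) + (-1)·(-1)) / 4 = 22/4 = 5.5
  s[U,V] = ((-1)·(-3.4) + (0)·(-0.4) + (4)·(1.6) + (-2)·(-0.4) + (-1)·(2.6)) / 4 = 8/4 = 2
  s[U,W] = ((-1)·(0.4) + (0)·(-0.6) + (4)·(0.4) + (-2)·(-0.6) + (-1)·(0.4)) / 4 = 2/4 = 0.5
  s[V,V] = ((-3.4)·(-3.4) + (-0.4)·(-0.4) + (1.6)·(1.6) + (-0.4)·(-0.4) + (2.6)·(2.6)) / 4 = 21.2/4 = 5.3
  s[V,W] = ((-3.4)·(0.4) + (-0.4)·(-0.6) + (1.6)·(0.4) + (-0.4)·(-0.6) + (2.6)·(0.4)) / 4 = 0.8/4 = 0.2
  s[W,W] = ((0.4)·(0.4) + (-0.6)·(-0.6) + (0.4)·(0.4) + (-0.6)·(-0.6) + (0.4)·(0.4)) / 4 = 1.2/4 = 0.3
  Sample standard deviations s_i = √(s[i,i]):
  s(U) = √(5.5) = 2.3452
  s(V) = √(5.3) = 2.3022
  s(W) = √(0.3) = 0.5477

Step 3 — r_{ij} = s_{ij} / (s_i · s_j):
  r[U,U] = 1 (diagonal).
  r[U,V] = 2 / (2.3452 · 2.3022) = 2 / 5.3991 = 0.3704
  r[U,W] = 0.5 / (2.3452 · 0.5477) = 0.5 / 1.2845 = 0.3892
  r[V,V] = 1 (diagonal).
  r[V,W] = 0.2 / (2.3022 · 0.5477) = 0.2 / 1.261 = 0.1586
  r[W,W] = 1 (diagonal).

R is symmetric with unit diagonal. Assembling:

R = [[1, 0.3704, 0.3892],
 [0.3704, 1, 0.1586],
 [0.3892, 0.1586, 1]]


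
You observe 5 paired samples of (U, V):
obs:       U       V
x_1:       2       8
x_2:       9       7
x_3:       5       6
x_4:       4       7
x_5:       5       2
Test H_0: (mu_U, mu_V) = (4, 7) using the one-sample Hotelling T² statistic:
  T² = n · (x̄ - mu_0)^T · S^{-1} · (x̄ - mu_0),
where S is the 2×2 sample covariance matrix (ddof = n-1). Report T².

Step 1 — sample mean vector:
  mean(U) = (2 + 9 + 5 + 4 + 5) / 5 = 25/5 = 5
  mean(V) = (8 + 7 + 6 + 7 + 2) / 5 = 30/5 = 6
  x̄ = (5, 6),  deviation x̄ - mu_0 = (5, 6) - (4, 7) = (1, -1).

Step 2 — sample covariance matrix, S[i,j] = (1/(n-1)) · Σ_k (x_{k,i} - mean_i) · (x_{k,j} - mean_j), divisor n-1 = 4:
  S[U,U] = ((-3)·(-3) + (4)·(4) + (0)·(0) + (-1)·(-1) + (0)·(0)) / 4 = 26/4 = 6.5
  S[U,V] = ((-3)·(2) + (4)·(1) + (0)·(0) + (-1)·(1) + (0)·(-4)) / 4 = -3/4 = -0.75
  S[V,V] = ((2)·(2) + (1)·(1) + (0)·(0) + (1)·(1) + (-4)·(-4)) / 4 = 22/4 = 5.5
  S = [[6.5, -0.75],
 [-0.75, 5.5]].

Step 3 — invert S. det(S) = 6.5·5.5 - (-0.75)² = 35.1875.
  S^{-1} = (1/det) · [[d, -b], [-b, a]] = [[0.1563, 0.0213],
 [0.0213, 0.1847]].

Step 4 — quadratic form (x̄ - mu_0)^T · S^{-1} · (x̄ - mu_0):
  S^{-1} · (x̄ - mu_0) = (0.135, -0.1634),
  (x̄ - mu_0)^T · [...] = (1)·(0.135) + (-1)·(-0.1634) = 0.2984.

Step 5 — scale by n: T² = 5 · 0.2984 = 1.492.

T² ≈ 1.492


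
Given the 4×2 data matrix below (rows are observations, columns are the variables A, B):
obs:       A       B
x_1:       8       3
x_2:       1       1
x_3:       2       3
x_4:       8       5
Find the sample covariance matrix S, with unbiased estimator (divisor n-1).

Step 1 — column means:
  mean(A) = (8 + 1 + 2 + 8) / 4 = 19/4 = 4.75
  mean(B) = (3 + 1 + 3 + 5) / 4 = 12/4 = 3

Step 2 — sample covariance S[i,j] = (1/(n-1)) · Σ_k (x_{k,i} - mean_i) · (x_{k,j} - mean_j), with n-1 = 3.
  S[A,A] = ((3.25)·(3.25) + (-3.75)·(-3.75) + (-2.75)·(-2.75) + (3.25)·(3.25)) / 3 = 42.75/3 = 14.25
  S[A,B] = ((3.25)·(0) + (-3.75)·(-2) + (-2.75)·(0) + (3.25)·(2)) / 3 = 14/3 = 4.6667
  S[B,B] = ((0)·(0) + (-2)·(-2) + (0)·(0) + (2)·(2)) / 3 = 8/3 = 2.6667

S is symmetric (S[j,i] = S[i,j]). Assembling:

S = [[14.25, 4.6667],
 [4.6667, 2.6667]]


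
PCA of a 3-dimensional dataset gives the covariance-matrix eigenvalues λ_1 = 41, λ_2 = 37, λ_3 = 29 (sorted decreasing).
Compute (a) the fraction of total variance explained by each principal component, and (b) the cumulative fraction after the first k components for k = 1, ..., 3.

Step 1 — total variance = trace(Sigma) = Σ λ_i = 41 + 37 + 29 = 107.

Step 2 — fraction explained by component i = λ_i / Σ λ:
  PC1: 41/107 = 0.3832
  PC2: 37/107 = 0.3458
  PC3: 29/107 = 0.271

Step 3 — cumulative fraction after k components = (λ_1 + ... + λ_k) / Σ λ:
  k = 1: 41/107 = 0.3832
  k = 2: (41 + 37)/107 = 78/107 = 0.729
  k = 3: (41 + 37 + 29)/107 = 107/107 = 1

Summary (fraction, with percent):

explained: PC1 0.3832 (38.32%), PC2 0.3458 (34.58%), PC3 0.271 (27.1%);  cumulative: 0.3832, 0.729, 1


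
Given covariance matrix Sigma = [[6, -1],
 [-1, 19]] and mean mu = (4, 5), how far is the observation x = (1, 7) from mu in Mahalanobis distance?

Step 1 — centre the observation: (x - mu) = (-3, 2).

Step 2 — invert Sigma. det(Sigma) = 6·19 - (-1)² = 113.
  Sigma^{-1} = (1/det) · [[d, -b], [-b, a]] = [[0.1681, 0.0088],
 [0.0088, 0.0531]].

Step 3 — form the quadratic (x - mu)^T · Sigma^{-1} · (x - mu):
  Sigma^{-1} · (x - mu) = (-0.4867, 0.0796).
  (x - mu)^T · [Sigma^{-1} · (x - mu)] = (-3)·(-0.4867) + (2)·(0.0796) = 1.6195.

Step 4 — take square root: d = √(1.6195) ≈ 1.2726.

d(x, mu) = √(1.6195) ≈ 1.2726


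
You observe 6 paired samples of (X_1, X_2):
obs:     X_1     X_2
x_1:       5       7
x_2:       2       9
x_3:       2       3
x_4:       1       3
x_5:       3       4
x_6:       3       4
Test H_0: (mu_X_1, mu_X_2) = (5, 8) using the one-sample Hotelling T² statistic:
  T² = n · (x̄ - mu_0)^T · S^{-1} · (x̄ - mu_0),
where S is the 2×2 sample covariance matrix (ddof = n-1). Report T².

Step 1 — sample mean vector:
  mean(X_1) = (5 + 2 + 2 + 1 + 3 + 3) / 6 = 16/6 = 2.6667
  mean(X_2) = (7 + 9 + 3 + 3 + 4 + 4) / 6 = 30/6 = 5
  x̄ = (2.6667, 5),  deviation x̄ - mu_0 = (2.6667, 5) - (5, 8) = (-2.3333, -3).

Step 2 — sample covariance matrix, S[i,j] = (1/(n-1)) · Σ_k (x_{k,i} - mean_i) · (x_{k,j} - mean_j), divisor n-1 = 5:
  S[X_1,X_1] = ((2.3333)·(2.3333) + (-0.6667)·(-0.6667) + (-0.6667)·(-0.6667) + (-1.6667)·(-1.6667) + (0.3333)·(0.3333) + (0.3333)·(0.3333)) / 5 = 9.3333/5 = 1.8667
  S[X_1,X_2] = ((2.3333)·(2) + (-0.6667)·(4) + (-0.6667)·(-2) + (-1.6667)·(-2) + (0.3333)·(-1) + (0.3333)·(-1)) / 5 = 6/5 = 1.2
  S[X_2,X_2] = ((2)·(2) + (4)·(4) + (-2)·(-2) + (-2)·(-2) + (-1)·(-1) + (-1)·(-1)) / 5 = 30/5 = 6
  S = [[1.8667, 1.2],
 [1.2, 6]].

Step 3 — invert S. det(S) = 1.8667·6 - (1.2)² = 9.76.
  S^{-1} = (1/det) · [[d, -b], [-b, a]] = [[0.6148, -0.123],
 [-0.123, 0.1913]].

Step 4 — quadratic form (x̄ - mu_0)^T · S^{-1} · (x̄ - mu_0):
  S^{-1} · (x̄ - mu_0) = (-1.0656, -0.2869),
  (x̄ - mu_0)^T · [...] = (-2.3333)·(-1.0656) + (-3)·(-0.2869) = 3.347.

Step 5 — scale by n: T² = 6 · 3.347 = 20.082.

T² ≈ 20.082


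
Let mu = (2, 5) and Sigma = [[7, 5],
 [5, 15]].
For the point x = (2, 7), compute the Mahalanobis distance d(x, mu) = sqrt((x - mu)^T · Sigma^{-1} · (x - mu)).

Step 1 — centre the observation: (x - mu) = (0, 2).

Step 2 — invert Sigma. det(Sigma) = 7·15 - (5)² = 80.
  Sigma^{-1} = (1/det) · [[d, -b], [-b, a]] = [[0.1875, -0.0625],
 [-0.0625, 0.0875]].

Step 3 — form the quadratic (x - mu)^T · Sigma^{-1} · (x - mu):
  Sigma^{-1} · (x - mu) = (-0.125, 0.175).
  (x - mu)^T · [Sigma^{-1} · (x - mu)] = (0)·(-0.125) + (2)·(0.175) = 0.35.

Step 4 — take square root: d = √(0.35) ≈ 0.5916.

d(x, mu) = √(0.35) ≈ 0.5916
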